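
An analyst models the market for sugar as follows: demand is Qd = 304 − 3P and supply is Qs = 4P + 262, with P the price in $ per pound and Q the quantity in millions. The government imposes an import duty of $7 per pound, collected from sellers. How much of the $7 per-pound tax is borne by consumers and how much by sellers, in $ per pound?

Consumers bear $4 per pound; sellers bear $3 per pound.

Without the tax, 304 − 3P = 4P + 262 gives 7P = 42, so P* = $6 and Q* = 286.
With the tax collected from sellers, supply shifts: Qs = 4(P − 7) + 262.
Solving gives Q = 274 with consumers paying $10 and sellers receiving $3 (the $7 wedge).
Burden on consumers: $4; on sellers: $3. (They sum to $7.)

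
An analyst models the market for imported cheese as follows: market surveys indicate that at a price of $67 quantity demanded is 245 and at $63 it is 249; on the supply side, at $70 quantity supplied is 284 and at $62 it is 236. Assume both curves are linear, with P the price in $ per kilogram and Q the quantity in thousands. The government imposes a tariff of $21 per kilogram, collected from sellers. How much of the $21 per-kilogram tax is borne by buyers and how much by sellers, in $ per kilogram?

Buyers bear $18 per kilogram; sellers bear $3 per kilogram.

Demand slope: (249 − 245)/(63 − 67) = -1, so Qd = 312 − P.
Supply slope: (236 − 284)/(62 − 70) = 6, so Qs = 6P − 136.
Without the tax, 312 − P = 6P − 136 gives 7P = 448, so P* = $64 and Q* = 248.
With the tax collected from sellers, supply shifts: Qs = 6(P − 21) − 136.
Solving gives Q = 230 with buyers paying $82 and sellers receiving $61 (the $21 wedge).
Burden on buyers: $18; on sellers: $3. (They sum to $21.)
The less price-elastic side of the market bears the larger share of a per-unit tax.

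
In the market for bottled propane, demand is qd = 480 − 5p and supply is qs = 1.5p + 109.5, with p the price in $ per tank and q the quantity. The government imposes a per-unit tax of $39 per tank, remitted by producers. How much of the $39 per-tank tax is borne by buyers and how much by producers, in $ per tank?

Before the tax: set 480 − 5p = 1.5p + 109.5 → p* = $57, q* = 195.
With the tax collected from producers, supply shifts: qs = 1.5(p − 39) + 109.5.
New equilibrium: buyers pay $66, producers receive $27, q = 150. (Wedge: pb − ps = 39.)
Burden on buyers: $9; on producers: $30. (They sum to $39.)
The less price-elastic side of the market bears the larger share of a per-unit tax.

Buyers bear $9 per tank; producers bear $30 per tank.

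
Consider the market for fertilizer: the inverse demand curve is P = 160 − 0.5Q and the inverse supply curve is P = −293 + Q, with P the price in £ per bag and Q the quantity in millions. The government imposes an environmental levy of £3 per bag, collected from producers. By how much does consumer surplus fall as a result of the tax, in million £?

Consumer surplus falls by £301 million.

Rewrite in direct form: Qd = 320 − 2P and Qs = P + 293.
Without the tax, 320 − 2P = P + 293 gives 3P = 27, so P* = £9 and Q* = 302.
With the tax collected from producers, supply shifts: Qs = (P − 3) + 293.
New equilibrium: consumers pay £10, producers receive £7, Q = 300. (Wedge: Pb − Ps = 3.)
ΔCS is the trapezoid between Q = 300 and Q = 302 of height £1: ½ · (302 + 300) · 1 = £301.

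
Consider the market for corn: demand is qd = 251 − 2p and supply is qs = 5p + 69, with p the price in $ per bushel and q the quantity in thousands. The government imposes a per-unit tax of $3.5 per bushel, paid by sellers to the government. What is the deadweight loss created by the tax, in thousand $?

Without the tax, 251 − 2p = 5p + 69 gives 7p = 182, so p* = $26 and q* = 199.
With the tax collected from sellers, supply shifts: qs = 5(p − 3.5) + 69.
Solving gives q = 194 with consumers paying $28.5 and sellers receiving $25 (the $3.5 wedge).
Quantity falls by |ΔQ| = |199 − 194| = 5.
DWL = ½ · t · |ΔQ| = ½ · 3.5 · 5 = $8.75.

Deadweight loss = $8.75 thousand.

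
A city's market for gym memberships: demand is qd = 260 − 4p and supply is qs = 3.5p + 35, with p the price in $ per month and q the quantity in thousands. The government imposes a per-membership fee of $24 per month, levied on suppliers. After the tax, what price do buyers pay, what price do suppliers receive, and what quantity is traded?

Before the tax: set 260 − 4p = 3.5p + 35 → p* = $30, q* = 140.
With the tax collected from suppliers, supply shifts: qs = 3.5(p − 24) + 35.
New equilibrium: buyers pay $41.2, suppliers receive $17.2, q = 95.2. (Wedge: pb − ps = 24.)

Buyers pay $41.2; suppliers receive $17.2; quantity = 95.2.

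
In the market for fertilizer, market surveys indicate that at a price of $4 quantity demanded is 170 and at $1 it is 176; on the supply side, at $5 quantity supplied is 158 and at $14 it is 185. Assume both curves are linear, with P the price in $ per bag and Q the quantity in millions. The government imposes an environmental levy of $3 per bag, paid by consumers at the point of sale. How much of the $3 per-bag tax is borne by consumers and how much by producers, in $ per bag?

Demand slope: (176 − 170)/(1 − 4) = -2, so Qd = 178 − 2P.
Supply slope: (185 − 158)/(14 − 5) = 3, so Qs = 3P + 143.
Without the tax, 178 − 2P = 3P + 143 gives 5P = 35, so P* = $7 and Q* = 164.
With the tax collected from consumers, demand (in seller-price terms) shifts: Qd = 178 − 2(P + 3).
Solving gives Q = 160.4 with consumers paying $8.8 and producers receiving $5.8 (the $3 wedge).
Burden on consumers: $1.8; on producers: $1.2. (They sum to $3.)
The less price-elastic side of the market bears the larger share of a per-unit tax.

Consumers bear $1.8 per bag; producers bear $1.2 per bag.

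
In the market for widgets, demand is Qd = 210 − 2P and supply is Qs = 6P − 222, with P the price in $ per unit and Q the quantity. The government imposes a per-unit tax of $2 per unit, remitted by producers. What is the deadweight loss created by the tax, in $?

Without the tax, 210 − 2P = 6P − 222 gives 8P = 432, so P* = $54 and Q* = 102.
With the tax collected from producers, supply shifts: Qs = 6(P − 2) − 222.
Solving gives Q = 99 with consumers paying $55.5 and producers receiving $53.5 (the $2 wedge).
Quantity falls by |ΔQ| = |102 − 99| = 3.
DWL = ½ · t · |ΔQ| = ½ · 2 · 3 = $3.

Deadweight loss = $3.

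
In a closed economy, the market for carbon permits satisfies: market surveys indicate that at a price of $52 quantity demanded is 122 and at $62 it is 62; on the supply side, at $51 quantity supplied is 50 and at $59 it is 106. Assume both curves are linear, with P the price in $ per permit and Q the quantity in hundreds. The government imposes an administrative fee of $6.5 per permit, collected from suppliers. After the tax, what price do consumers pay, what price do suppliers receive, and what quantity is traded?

Demand slope: (62 − 122)/(62 − 52) = -6, so Qd = 434 − 6P.
Supply slope: (106 − 50)/(59 − 51) = 7, so Qs = 7P − 307.
Before the tax: set 434 − 6P = 7P − 307 → P* = $57, Q* = 92.
With the tax collected from suppliers, supply shifts: Qs = 7(P − 6.5) − 307.
Solving gives Q = 71 with consumers paying $60.5 and suppliers receiving $54 (the $6.5 wedge).

Consumers pay $60.5; suppliers receive $54; quantity = 71.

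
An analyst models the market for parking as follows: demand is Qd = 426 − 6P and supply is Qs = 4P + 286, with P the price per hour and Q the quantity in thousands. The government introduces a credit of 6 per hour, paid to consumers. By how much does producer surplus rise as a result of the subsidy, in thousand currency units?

Before the subsidy: set 426 − 6P = 4P + 286 → P* = 14, Q* = 342.
With a per-unit subsidy paid to consumers, each effectively pays P − 6, so demand becomes Qd = 426 − 6(P − 6).
New equilibrium: consumers pay 11.6, suppliers receive 17.6, Q = 356.4. (Wedge: Pb − Ps = −6.)
ΔPS is the trapezoid between Q = 356.4 and Q = 342 of height 3.6: ½ · (342 + 356.4) · 3.6 = 1257.12.

Producer surplus rises by 1257.12 thousand.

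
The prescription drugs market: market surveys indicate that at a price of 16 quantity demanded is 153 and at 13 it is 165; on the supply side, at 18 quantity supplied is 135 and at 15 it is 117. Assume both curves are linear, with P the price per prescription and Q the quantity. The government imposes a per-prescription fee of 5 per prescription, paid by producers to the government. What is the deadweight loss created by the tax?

Demand slope: (165 − 153)/(13 − 16) = -4, so Qd = 217 − 4P.
Supply slope: (117 − 135)/(15 − 18) = 6, so Qs = 6P + 27.
Without the tax, 217 − 4P = 6P + 27 gives 10P = 190, so P* = 19 and Q* = 141.
With the tax collected from producers, supply shifts: Qs = 6(P − 5) + 27.
New equilibrium: buyers pay 22, producers receive 17, Q = 129. (Wedge: Pb − Ps = 5.)
Quantity falls by |ΔQ| = |141 − 129| = 12.
DWL = ½ · t · |ΔQ| = ½ · 5 · 12 = 30.

Deadweight loss = 30.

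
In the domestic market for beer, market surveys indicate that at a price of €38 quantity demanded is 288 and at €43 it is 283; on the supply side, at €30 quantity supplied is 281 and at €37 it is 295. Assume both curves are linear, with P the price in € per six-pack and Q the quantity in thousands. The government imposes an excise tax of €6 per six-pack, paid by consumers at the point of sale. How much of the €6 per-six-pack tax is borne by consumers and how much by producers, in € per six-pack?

Consumers bear €4 per six-pack; producers bear €2 per six-pack.

Demand slope: (283 − 288)/(43 − 38) = -1, so Qd = 326 − P.
Supply slope: (295 − 281)/(37 − 30) = 2, so Qs = 2P + 221.
Before the tax: set 326 − P = 2P + 221 → P* = €35, Q* = 291.
With the tax collected from consumers, demand (in seller-price terms) shifts: Qd = 326 − (P + 6).
Solving gives Q = 287 with consumers paying €39 and producers receiving €33 (the €6 wedge).
Burden on consumers: €4; on producers: €2. (They sum to €6.)
The less price-elastic side of the market bears the larger share of a per-unit tax.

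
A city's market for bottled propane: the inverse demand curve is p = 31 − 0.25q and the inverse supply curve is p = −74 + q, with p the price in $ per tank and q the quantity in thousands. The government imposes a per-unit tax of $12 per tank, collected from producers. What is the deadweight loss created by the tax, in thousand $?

Rewrite in direct form: qd = 124 − 4p and qs = p + 74.
Without the tax, 124 − 4p = p + 74 gives 5p = 50, so p* = $10 and q* = 84.
With the tax collected from producers, supply shifts: qs = (p − 12) + 74.
New equilibrium: buyers pay $12.4, producers receive $0.4, q = 74.4. (Wedge: pb − ps = 12.)
Quantity falls by |ΔQ| = |84 − 74.4| = 9.6.
DWL = ½ · t · |ΔQ| = ½ · 12 · 9.6 = $57.6.

Deadweight loss = $57.6 thousand.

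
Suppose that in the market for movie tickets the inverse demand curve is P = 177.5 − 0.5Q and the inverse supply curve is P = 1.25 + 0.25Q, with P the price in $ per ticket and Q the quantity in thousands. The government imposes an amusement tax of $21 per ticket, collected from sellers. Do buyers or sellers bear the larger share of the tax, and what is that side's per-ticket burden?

Buyers bear the larger share: $14 per ticket.

Inverting to Q(P) form: Qd = 355 − 2P; Qs = 4P − 5.
Before the tax: set 355 − 2P = 4P − 5 → P* = $60, Q* = 235.
With the tax collected from sellers, supply shifts: Qs = 4(P − 21) − 5.
Solving gives Q = 207 with buyers paying $74 and sellers receiving $53 (the $21 wedge).
Per-ticket burden: buyers $14, sellers $7.
Buyers take the larger share because demand is less price-elastic here (demand slope 2 vs supply slope 4).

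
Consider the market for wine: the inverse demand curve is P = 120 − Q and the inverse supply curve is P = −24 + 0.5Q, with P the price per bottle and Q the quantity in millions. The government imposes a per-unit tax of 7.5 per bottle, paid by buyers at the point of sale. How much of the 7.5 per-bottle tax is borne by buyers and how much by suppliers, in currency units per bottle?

Rewrite in direct form: Qd = 120 − P and Qs = 2P + 48.
Before the tax: set 120 − P = 2P + 48 → P* = 24, Q* = 96.
With the tax collected from buyers, demand (in seller-price terms) shifts: Qd = 120 − (P + 7.5).
New equilibrium: buyers pay 29, suppliers receive 21.5, Q = 91. (Wedge: Pb − Ps = 7.5.)
Burden on buyers: 5; on suppliers: 2.5. (They sum to 7.5.)
The less price-elastic side of the market bears the larger share of a per-unit tax.

Buyers bear 5 per bottle; suppliers bear 2.5 per bottle.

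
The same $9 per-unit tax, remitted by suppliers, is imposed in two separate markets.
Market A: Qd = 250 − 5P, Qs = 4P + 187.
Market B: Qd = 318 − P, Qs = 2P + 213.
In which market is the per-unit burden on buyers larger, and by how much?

Market A: pre-tax P* = $7, Q* = 215; post-tax Q = 195; per-unit burden on buyers = $4.
Market B: pre-tax P* = $35, Q* = 283; post-tax Q = 277; per-unit burden on buyers = $6.
Difference: $4 vs $6 → market B is larger by $2.

Market B, by $2.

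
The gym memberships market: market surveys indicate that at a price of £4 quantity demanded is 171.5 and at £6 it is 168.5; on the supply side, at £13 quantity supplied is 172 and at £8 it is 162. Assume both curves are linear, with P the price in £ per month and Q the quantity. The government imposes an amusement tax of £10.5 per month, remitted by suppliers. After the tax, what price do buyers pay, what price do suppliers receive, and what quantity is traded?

Buyers pay £15; suppliers receive £4.5; quantity = 155.

Demand slope: (168.5 − 171.5)/(6 − 4) = -1.5, so Qd = 177.5 − 1.5P.
Supply slope: (162 − 172)/(8 − 13) = 2, so Qs = 2P + 146.
Before the tax: set 177.5 − 1.5P = 2P + 146 → P* = £9, Q* = 164.
With the tax collected from suppliers, supply shifts: Qs = 2(P − 10.5) + 146.
Solving gives Q = 155 with buyers paying £15 and suppliers receiving £4.5 (the £10.5 wedge).
The less price-elastic side of the market bears the larger share of a per-unit tax.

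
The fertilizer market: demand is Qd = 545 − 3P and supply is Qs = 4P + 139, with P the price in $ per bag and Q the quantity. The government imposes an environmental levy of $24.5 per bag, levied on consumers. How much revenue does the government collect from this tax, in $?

Before the tax: set 545 − 3P = 4P + 139 → P* = $58, Q* = 371.
With the tax collected from consumers, demand (in seller-price terms) shifts: Qd = 545 − 3(P + 24.5).
Solving gives Q = 329 with consumers paying $72 and sellers receiving $47.5 (the $24.5 wedge).
Revenue = t · Q = 24.5 · 329 = $8060.5.

Tax revenue = $8060.5.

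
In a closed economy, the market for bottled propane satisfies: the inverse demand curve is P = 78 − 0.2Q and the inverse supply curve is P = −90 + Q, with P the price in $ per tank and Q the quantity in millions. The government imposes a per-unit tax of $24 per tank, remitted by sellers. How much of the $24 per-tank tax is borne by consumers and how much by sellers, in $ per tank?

Consumers bear $4 per tank; sellers bear $20 per tank.

Rewrite in direct form: Qd = 390 − 5P and Qs = P + 90.
Without the tax, 390 − 5P = P + 90 gives 6P = 300, so P* = $50 and Q* = 140.
With the tax collected from sellers, supply shifts: Qs = (P − 24) + 90.
New equilibrium: consumers pay $54, sellers receive $30, Q = 120. (Wedge: Pb − Ps = 24.)
Burden on consumers: $4; on sellers: $20. (They sum to $24.)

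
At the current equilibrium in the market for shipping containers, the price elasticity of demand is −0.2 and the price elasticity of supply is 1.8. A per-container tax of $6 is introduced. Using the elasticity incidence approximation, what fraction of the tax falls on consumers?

Consumers' share ≈ 0.9.

Incidence ratio: consumers' share ≈ εs / (εs + |εd|) = 1.8 / (1.8 + 0.2) = 0.9.
Supply is the more elastic side, so consumers bear the larger share.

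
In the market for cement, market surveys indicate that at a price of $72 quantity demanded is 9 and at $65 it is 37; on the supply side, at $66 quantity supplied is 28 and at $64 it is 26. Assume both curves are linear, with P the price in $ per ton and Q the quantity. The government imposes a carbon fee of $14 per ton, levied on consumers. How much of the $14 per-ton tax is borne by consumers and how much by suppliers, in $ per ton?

Consumers bear $2.8 per ton; suppliers bear $11.2 per ton.

Demand slope: (37 − 9)/(65 − 72) = -4, so Qd = 297 − 4P.
Supply slope: (26 − 28)/(64 − 66) = 1, so Qs = P − 38.
Without the tax, 297 − 4P = P − 38 gives 5P = 335, so P* = $67 and Q* = 29.
With the tax collected from consumers, demand (in seller-price terms) shifts: Qd = 297 − 4(P + 14).
Solving gives Q = 17.8 with consumers paying $69.8 and suppliers receiving $55.8 (the $14 wedge).
Burden on consumers: $2.8; on suppliers: $11.2. (They sum to $14.)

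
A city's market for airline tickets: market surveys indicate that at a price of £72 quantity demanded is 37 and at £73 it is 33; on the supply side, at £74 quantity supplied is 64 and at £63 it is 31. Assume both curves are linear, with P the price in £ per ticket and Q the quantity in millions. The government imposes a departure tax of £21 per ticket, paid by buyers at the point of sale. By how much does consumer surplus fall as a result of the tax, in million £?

Demand slope: (33 − 37)/(73 − 72) = -4, so Qd = 325 − 4P.
Supply slope: (31 − 64)/(63 − 74) = 3, so Qs = 3P − 158.
Without the tax, 325 − 4P = 3P − 158 gives 7P = 483, so P* = £69 and Q* = 49.
With the tax collected from buyers, demand (in seller-price terms) shifts: Qd = 325 − 4(P + 21).
Solving gives Q = 13 with buyers paying £78 and producers receiving £57 (the £21 wedge).
ΔCS is the trapezoid between Q = 13 and Q = 49 of height £9: ½ · (49 + 13) · 9 = £279.

Consumer surplus falls by £279 million.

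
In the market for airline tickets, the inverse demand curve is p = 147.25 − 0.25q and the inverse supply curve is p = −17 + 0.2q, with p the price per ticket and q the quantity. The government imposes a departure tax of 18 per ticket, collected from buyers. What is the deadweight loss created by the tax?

Rewrite in direct form: qd = 589 − 4p and qs = 5p + 85.
Before the tax: set 589 − 4p = 5p + 85 → p* = 56, q* = 365.
With the tax collected from buyers, demand (in seller-price terms) shifts: qd = 589 − 4(p + 18).
Solving gives q = 325 with buyers paying 66 and producers receiving 48 (the 18 wedge).
Quantity falls by |ΔQ| = |365 − 325| = 40.
DWL = ½ · t · |ΔQ| = ½ · 18 · 40 = 360.

Deadweight loss = 360.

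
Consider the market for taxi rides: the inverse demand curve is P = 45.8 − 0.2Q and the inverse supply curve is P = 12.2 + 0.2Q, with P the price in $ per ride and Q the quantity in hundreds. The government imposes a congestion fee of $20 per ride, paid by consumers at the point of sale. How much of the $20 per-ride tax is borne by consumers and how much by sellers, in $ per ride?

Rewrite in direct form: Qd = 229 − 5P and Qs = 5P − 61.
Without the tax, 229 − 5P = 5P − 61 gives 10P = 290, so P* = $29 and Q* = 84.
With the tax collected from consumers, demand (in seller-price terms) shifts: Qd = 229 − 5(P + 20).
New equilibrium: consumers pay $39, sellers receive $19, Q = 34. (Wedge: Pb − Ps = 20.)
Burden on consumers: $10; on sellers: $10. (They sum to $20.)
The less price-elastic side of the market bears the larger share of a per-unit tax.

Consumers bear $10 per ride; sellers bear $10 per ride.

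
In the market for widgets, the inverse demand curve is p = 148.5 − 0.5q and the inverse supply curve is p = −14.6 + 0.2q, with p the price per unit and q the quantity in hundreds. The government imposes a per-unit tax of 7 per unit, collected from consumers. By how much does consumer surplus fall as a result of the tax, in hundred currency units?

Inverting to q(p) form: qd = 297 − 2p; qs = 5p + 73.
Before the tax: set 297 − 2p = 5p + 73 → p* = 32, q* = 233.
With the tax collected from consumers, demand (in seller-price terms) shifts: qd = 297 − 2(p + 7).
New equilibrium: consumers pay 37, producers receive 30, q = 223. (Wedge: pb − ps = 7.)
ΔCS is the trapezoid between Q = 223 and Q = 233 of height 5: ½ · (233 + 223) · 5 = 1140.

Consumer surplus falls by 1140 hundred.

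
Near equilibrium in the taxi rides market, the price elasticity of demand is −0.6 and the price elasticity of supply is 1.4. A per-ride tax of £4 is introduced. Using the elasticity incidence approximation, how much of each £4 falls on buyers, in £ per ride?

Incidence ratio: buyers' share ≈ εs / (εs + |εd|) = 1.4 / (1.4 + 0.6) = 0.7.
So buyers bear ≈ 0.7 × £4 = £2.8; sellers bear £1.2.

Buyers bear ≈ £2.8 per ride.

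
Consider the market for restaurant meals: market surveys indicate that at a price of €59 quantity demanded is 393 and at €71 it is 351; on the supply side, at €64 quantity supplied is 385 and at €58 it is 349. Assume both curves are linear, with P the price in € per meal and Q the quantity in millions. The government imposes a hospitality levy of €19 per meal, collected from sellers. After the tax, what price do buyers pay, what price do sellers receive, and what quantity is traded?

Buyers pay €75; sellers receive €56; quantity = 337.

Demand slope: (351 − 393)/(71 − 59) = -3.5, so Qd = 599.5 − 3.5P.
Supply slope: (349 − 385)/(58 − 64) = 6, so Qs = 6P + 1.
Before the tax: set 599.5 − 3.5P = 6P + 1 → P* = €63, Q* = 379.
With the tax collected from sellers, supply shifts: Qs = 6(P − 19) + 1.
New equilibrium: buyers pay €75, sellers receive €56, Q = 337. (Wedge: Pb − Ps = 19.)
The less price-elastic side of the market bears the larger share of a per-unit tax.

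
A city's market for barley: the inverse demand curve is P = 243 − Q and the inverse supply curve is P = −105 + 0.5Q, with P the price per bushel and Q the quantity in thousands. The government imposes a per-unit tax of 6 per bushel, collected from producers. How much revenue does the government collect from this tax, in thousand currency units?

Rewrite in direct form: Qd = 243 − P and Qs = 2P + 210.
Without the tax, 243 − P = 2P + 210 gives 3P = 33, so P* = 11 and Q* = 232.
With the tax collected from producers, supply shifts: Qs = 2(P − 6) + 210.
New equilibrium: consumers pay 15, producers receive 9, Q = 228. (Wedge: Pb − Ps = 6.)
Revenue = t · Q = 6 · 228 = 1368.

Tax revenue = 1368 thousand.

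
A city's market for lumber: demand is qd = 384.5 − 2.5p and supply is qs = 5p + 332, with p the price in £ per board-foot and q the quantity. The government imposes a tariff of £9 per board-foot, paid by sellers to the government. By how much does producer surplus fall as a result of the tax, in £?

Producer surplus falls by £1078.5.

Without the tax, 384.5 − 2.5p = 5p + 332 gives 7.5p = 52.5, so p* = £7 and q* = 367.
With the tax collected from sellers, supply shifts: qs = 5(p − 9) + 332.
New equilibrium: buyers pay £13, sellers receive £4, q = 352. (Wedge: pb − ps = 9.)
ΔPS is the trapezoid between Q = 352 and Q = 367 of height £3: ½ · (367 + 352) · 3 = £1078.5.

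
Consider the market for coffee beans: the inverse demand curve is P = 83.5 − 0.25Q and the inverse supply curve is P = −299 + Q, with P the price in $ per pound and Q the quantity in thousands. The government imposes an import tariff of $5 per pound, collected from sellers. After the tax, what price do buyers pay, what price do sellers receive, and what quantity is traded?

Buyers pay $8; sellers receive $3; quantity = 302.

Rewrite in direct form: Qd = 334 − 4P and Qs = P + 299.
Before the tax: set 334 − 4P = P + 299 → P* = $7, Q* = 306.
With the tax collected from sellers, supply shifts: Qs = (P − 5) + 299.
New equilibrium: buyers pay $8, sellers receive $3, Q = 302. (Wedge: Pb − Ps = 5.)
The less price-elastic side of the market bears the larger share of a per-unit tax.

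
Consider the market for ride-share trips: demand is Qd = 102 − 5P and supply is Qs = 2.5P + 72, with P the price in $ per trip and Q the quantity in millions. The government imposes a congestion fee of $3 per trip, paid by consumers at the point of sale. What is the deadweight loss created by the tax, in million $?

Without the tax, 102 − 5P = 2.5P + 72 gives 7.5P = 30, so P* = $4 and Q* = 82.
With the tax collected from consumers, demand (in seller-price terms) shifts: Qd = 102 − 5(P + 3).
Solving gives Q = 77 with consumers paying $5 and suppliers receiving $2 (the $3 wedge).
Quantity falls by |ΔQ| = |82 − 77| = 5.
DWL = ½ · t · |ΔQ| = ½ · 3 · 5 = $7.5.

Deadweight loss = $7.5 million.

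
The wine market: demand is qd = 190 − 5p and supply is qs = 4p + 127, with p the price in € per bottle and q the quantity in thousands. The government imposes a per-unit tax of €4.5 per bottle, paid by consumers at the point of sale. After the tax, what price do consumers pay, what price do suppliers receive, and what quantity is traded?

Consumers pay €9; suppliers receive €4.5; quantity = 145.

Without the tax, 190 − 5p = 4p + 127 gives 9p = 63, so p* = €7 and q* = 155.
With the tax collected from consumers, demand (in seller-price terms) shifts: qd = 190 − 5(p + 4.5).
Solving gives q = 145 with consumers paying €9 and suppliers receiving €4.5 (the €4.5 wedge).
The less price-elastic side of the market bears the larger share of a per-unit tax.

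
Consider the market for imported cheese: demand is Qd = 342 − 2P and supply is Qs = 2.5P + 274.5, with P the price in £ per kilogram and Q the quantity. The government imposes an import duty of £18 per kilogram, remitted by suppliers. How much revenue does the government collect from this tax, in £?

Without the tax, 342 − 2P = 2.5P + 274.5 gives 4.5P = 67.5, so P* = £15 and Q* = 312.
With the tax collected from suppliers, supply shifts: Qs = 2.5(P − 18) + 274.5.
Solving gives Q = 292 with buyers paying £25 and suppliers receiving £7 (the £18 wedge).
Revenue = t · Q = 18 · 292 = £5256.

Tax revenue = £5256.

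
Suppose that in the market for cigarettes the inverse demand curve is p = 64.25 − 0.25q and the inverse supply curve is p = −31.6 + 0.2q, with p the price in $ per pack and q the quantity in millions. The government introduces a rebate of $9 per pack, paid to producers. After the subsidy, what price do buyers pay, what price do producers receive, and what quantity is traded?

Buyers pay $6; producers receive $15; quantity = 233.

Rewrite in direct form: qd = 257 − 4p and qs = 5p + 158.
Before the subsidy: set 257 − 4p = 5p + 158 → p* = $11, q* = 213.
With a per-unit subsidy paid to producers, each receives p + 9 per unit sold, so supply becomes qs = 5(p + 9) + 158.
Solving gives q = 233 with buyers paying $6 and producers receiving $15 (the $9 wedge).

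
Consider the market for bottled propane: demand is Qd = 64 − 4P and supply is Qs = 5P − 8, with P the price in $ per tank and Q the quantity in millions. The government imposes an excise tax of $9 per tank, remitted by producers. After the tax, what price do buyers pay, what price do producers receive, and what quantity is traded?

Buyers pay $13; producers receive $4; quantity = 12.

Before the tax: set 64 − 4P = 5P − 8 → P* = $8, Q* = 32.
With the tax collected from producers, supply shifts: Qs = 5(P − 9) − 8.
New equilibrium: buyers pay $13, producers receive $4, Q = 12. (Wedge: Pb − Ps = 9.)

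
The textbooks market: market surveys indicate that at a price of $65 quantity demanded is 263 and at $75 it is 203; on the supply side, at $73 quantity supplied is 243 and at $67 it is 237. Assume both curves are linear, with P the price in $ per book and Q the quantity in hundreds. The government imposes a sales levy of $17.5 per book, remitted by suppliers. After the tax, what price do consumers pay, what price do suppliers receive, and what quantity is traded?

Consumers pay $71.5; suppliers receive $54; quantity = 224.

Demand slope: (203 − 263)/(75 − 65) = -6, so Qd = 653 − 6P.
Supply slope: (237 − 243)/(67 − 73) = 1, so Qs = P + 170.
Before the tax: set 653 − 6P = P + 170 → P* = $69, Q* = 239.
With the tax collected from suppliers, supply shifts: Qs = (P − 17.5) + 170.
New equilibrium: consumers pay $71.5, suppliers receive $54, Q = 224. (Wedge: Pb − Ps = 17.5.)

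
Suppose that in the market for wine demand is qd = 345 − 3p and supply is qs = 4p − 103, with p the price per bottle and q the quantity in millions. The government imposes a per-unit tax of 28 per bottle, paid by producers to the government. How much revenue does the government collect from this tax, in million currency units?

Before the tax: set 345 − 3p = 4p − 103 → p* = 64, q* = 153.
With the tax collected from producers, supply shifts: qs = 4(p − 28) − 103.
Solving gives q = 105 with consumers paying 80 and producers receiving 52 (the 28 wedge).
Revenue = t · Q = 28 · 105 = 2940.

Tax revenue = 2940 million.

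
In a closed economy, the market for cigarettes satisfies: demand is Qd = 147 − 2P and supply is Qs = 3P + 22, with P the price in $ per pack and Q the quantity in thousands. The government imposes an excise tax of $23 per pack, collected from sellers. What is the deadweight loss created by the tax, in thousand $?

Before the tax: set 147 − 2P = 3P + 22 → P* = $25, Q* = 97.
With the tax collected from sellers, supply shifts: Qs = 3(P − 23) + 22.
Solving gives Q = 69.4 with buyers paying $38.8 and sellers receiving $15.8 (the $23 wedge).
Quantity falls by |ΔQ| = |97 − 69.4| = 27.6.
DWL = ½ · t · |ΔQ| = ½ · 23 · 27.6 = $317.4.

Deadweight loss = $317.4 thousand.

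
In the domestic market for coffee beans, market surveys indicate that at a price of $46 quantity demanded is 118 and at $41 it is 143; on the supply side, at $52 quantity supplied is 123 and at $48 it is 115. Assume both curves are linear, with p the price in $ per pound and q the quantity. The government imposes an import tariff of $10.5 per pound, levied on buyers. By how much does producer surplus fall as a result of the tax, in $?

Demand slope: (143 − 118)/(41 − 46) = -5, so qd = 348 − 5p.
Supply slope: (115 − 123)/(48 − 52) = 2, so qs = 2p + 19.
Before the tax: set 348 − 5p = 2p + 19 → p* = $47, q* = 113.
With the tax collected from buyers, demand (in seller-price terms) shifts: qd = 348 − 5(p + 10.5).
New equilibrium: buyers pay $50, sellers receive $39.5, q = 98. (Wedge: pb − ps = 10.5.)
ΔPS is the trapezoid between Q = 98 and Q = 113 of height $7.5: ½ · (113 + 98) · 7.5 = $791.25.

Producer surplus falls by $791.25.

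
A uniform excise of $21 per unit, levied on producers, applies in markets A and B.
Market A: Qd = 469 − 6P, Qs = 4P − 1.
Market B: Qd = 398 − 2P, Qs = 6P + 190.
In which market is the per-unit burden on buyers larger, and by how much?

Market A: pre-tax P* = $47, Q* = 187; post-tax Q = 136.6; per-unit burden on buyers = $8.4.
Market B: pre-tax P* = $26, Q* = 346; post-tax Q = 314.5; per-unit burden on buyers = $15.75.
Difference: $8.4 vs $15.75 → market B is larger by $7.35.

Market B, by $7.35.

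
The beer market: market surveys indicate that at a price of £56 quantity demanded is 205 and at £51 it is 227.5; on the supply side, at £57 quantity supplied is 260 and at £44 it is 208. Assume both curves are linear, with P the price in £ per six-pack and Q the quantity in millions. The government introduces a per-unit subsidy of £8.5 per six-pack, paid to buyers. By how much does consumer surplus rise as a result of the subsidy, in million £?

Consumer surplus rises by £964 million.

Demand slope: (227.5 − 205)/(51 − 56) = -4.5, so Qd = 457 − 4.5P.
Supply slope: (208 − 260)/(44 − 57) = 4, so Qs = 4P + 32.
Without the subsidy, 457 − 4.5P = 4P + 32 gives 8.5P = 425, so P* = £50 and Q* = 232.
With a per-unit subsidy paid to buyers, each effectively pays P − 8.5, so demand becomes Qd = 457 − 4.5(P − 8.5).
New equilibrium: buyers pay £46, sellers receive £54.5, Q = 250. (Wedge: Pb − Ps = −8.5.)
ΔCS is the trapezoid between Q = 250 and Q = 232 of height £4: ½ · (232 + 250) · 4 = £964.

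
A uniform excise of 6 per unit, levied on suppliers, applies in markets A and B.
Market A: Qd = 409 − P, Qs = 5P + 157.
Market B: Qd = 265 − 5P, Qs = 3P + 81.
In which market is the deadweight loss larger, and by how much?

Market B, by 18.75.

Market A: pre-tax P* = 42, Q* = 367; post-tax Q = 362; deadweight loss = 15.
Market B: pre-tax P* = 23, Q* = 150; post-tax Q = 138.75; deadweight loss = 33.75.
Difference: 15 vs 33.75 → market B is larger by 18.75.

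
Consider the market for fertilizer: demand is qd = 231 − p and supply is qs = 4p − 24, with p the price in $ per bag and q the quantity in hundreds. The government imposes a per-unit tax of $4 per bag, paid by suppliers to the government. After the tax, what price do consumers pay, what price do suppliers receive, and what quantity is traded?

Without the tax, 231 − p = 4p − 24 gives 5p = 255, so p* = $51 and q* = 180.
With the tax collected from suppliers, supply shifts: qs = 4(p − 4) − 24.
Solving gives q = 176.8 with consumers paying $54.2 and suppliers receiving $50.2 (the $4 wedge).
The less price-elastic side of the market bears the larger share of a per-unit tax.

Consumers pay $54.2; suppliers receive $50.2; quantity = 176.8.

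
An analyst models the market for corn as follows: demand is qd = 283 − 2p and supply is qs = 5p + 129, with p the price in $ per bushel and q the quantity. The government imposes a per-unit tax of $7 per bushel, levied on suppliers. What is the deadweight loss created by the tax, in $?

Deadweight loss = $35.

Without the tax, 283 − 2p = 5p + 129 gives 7p = 154, so p* = $22 and q* = 239.
With the tax collected from suppliers, supply shifts: qs = 5(p − 7) + 129.
Solving gives q = 229 with buyers paying $27 and suppliers receiving $20 (the $7 wedge).
Quantity falls by |ΔQ| = |239 − 229| = 10.
DWL = ½ · t · |ΔQ| = ½ · 7 · 10 = $35.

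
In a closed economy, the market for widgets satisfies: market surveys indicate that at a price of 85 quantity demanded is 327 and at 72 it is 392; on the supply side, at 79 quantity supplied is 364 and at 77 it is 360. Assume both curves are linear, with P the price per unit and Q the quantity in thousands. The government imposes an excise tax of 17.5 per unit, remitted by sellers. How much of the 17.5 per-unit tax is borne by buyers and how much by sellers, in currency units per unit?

Buyers bear 5 per unit; sellers bear 12.5 per unit.

Demand slope: (392 − 327)/(72 − 85) = -5, so Qd = 752 − 5P.
Supply slope: (360 − 364)/(77 − 79) = 2, so Qs = 2P + 206.
Without the tax, 752 − 5P = 2P + 206 gives 7P = 546, so P* = 78 and Q* = 362.
With the tax collected from sellers, supply shifts: Qs = 2(P − 17.5) + 206.
New equilibrium: buyers pay 83, sellers receive 65.5, Q = 337. (Wedge: Pb − Ps = 17.5.)
Burden on buyers: 5; on sellers: 12.5. (They sum to 17.5.)
The less price-elastic side of the market bears the larger share of a per-unit tax.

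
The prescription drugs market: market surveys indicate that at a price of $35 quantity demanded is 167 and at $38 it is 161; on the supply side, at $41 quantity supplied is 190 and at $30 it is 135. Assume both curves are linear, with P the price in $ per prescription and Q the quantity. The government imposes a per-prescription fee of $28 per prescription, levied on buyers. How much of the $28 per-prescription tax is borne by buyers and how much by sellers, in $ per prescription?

Demand slope: (161 − 167)/(38 − 35) = -2, so Qd = 237 − 2P.
Supply slope: (135 − 190)/(30 − 41) = 5, so Qs = 5P − 15.
Before the tax: set 237 − 2P = 5P − 15 → P* = $36, Q* = 165.
With the tax collected from buyers, demand (in seller-price terms) shifts: Qd = 237 − 2(P + 28).
Solving gives Q = 125 with buyers paying $56 and sellers receiving $28 (the $28 wedge).
Burden on buyers: $20; on sellers: $8. (They sum to $28.)

Buyers bear $20 per prescription; sellers bear $8 per prescription.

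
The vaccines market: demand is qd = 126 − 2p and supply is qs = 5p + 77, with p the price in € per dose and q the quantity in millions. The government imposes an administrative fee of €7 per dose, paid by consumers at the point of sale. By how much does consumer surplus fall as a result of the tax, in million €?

Before the tax: set 126 − 2p = 5p + 77 → p* = €7, q* = 112.
With the tax collected from consumers, demand (in seller-price terms) shifts: qd = 126 − 2(p + 7).
Solving gives q = 102 with consumers paying €12 and suppliers receiving €5 (the €7 wedge).
ΔCS is the trapezoid between Q = 102 and Q = 112 of height €5: ½ · (112 + 102) · 5 = €535.

Consumer surplus falls by €535 million.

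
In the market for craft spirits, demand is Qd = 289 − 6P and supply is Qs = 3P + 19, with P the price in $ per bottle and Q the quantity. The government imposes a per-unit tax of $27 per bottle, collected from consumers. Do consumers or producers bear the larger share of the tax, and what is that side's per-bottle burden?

Producers bear the larger share: $18 per bottle.

Without the tax, 289 − 6P = 3P + 19 gives 9P = 270, so P* = $30 and Q* = 109.
With the tax collected from consumers, demand (in seller-price terms) shifts: Qd = 289 − 6(P + 27).
Solving gives Q = 55 with consumers paying $39 and producers receiving $12 (the $27 wedge).
Per-bottle burden: consumers $9, producers $18.
Producers take the larger share because supply is less price-elastic here (demand slope 6 vs supply slope 3).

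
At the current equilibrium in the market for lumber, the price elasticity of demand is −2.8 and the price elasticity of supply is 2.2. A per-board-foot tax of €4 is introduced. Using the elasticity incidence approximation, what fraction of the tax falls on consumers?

Consumers' share ≈ 0.44.

Incidence ratio: consumers' share ≈ εs / (εs + |εd|) = 2.2 / (2.2 + 2.8) = 0.44.
Supply is the less elastic side, so consumers bear the smaller share.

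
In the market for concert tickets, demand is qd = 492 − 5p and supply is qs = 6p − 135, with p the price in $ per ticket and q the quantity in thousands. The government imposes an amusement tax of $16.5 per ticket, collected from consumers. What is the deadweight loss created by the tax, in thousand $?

Deadweight loss = $371.25 thousand.

Without the tax, 492 − 5p = 6p − 135 gives 11p = 627, so p* = $57 and q* = 207.
With the tax collected from consumers, demand (in seller-price terms) shifts: qd = 492 − 5(p + 16.5).
New equilibrium: consumers pay $66, producers receive $49.5, q = 162. (Wedge: pb − ps = 16.5.)
Quantity falls by |ΔQ| = |207 − 162| = 45.
DWL = ½ · t · |ΔQ| = ½ · 16.5 · 45 = $371.25.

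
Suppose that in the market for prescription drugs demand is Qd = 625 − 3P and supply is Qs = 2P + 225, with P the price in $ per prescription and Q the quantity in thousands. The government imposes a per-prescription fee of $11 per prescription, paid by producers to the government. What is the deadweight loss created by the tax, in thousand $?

Without the tax, 625 − 3P = 2P + 225 gives 5P = 400, so P* = $80 and Q* = 385.
With the tax collected from producers, supply shifts: Qs = 2(P − 11) + 225.
New equilibrium: consumers pay $84.4, producers receive $73.4, Q = 371.8. (Wedge: Pb − Ps = 11.)
Quantity falls by |ΔQ| = |385 − 371.8| = 13.2.
DWL = ½ · t · |ΔQ| = ½ · 11 · 13.2 = $72.6.

Deadweight loss = $72.6 thousand.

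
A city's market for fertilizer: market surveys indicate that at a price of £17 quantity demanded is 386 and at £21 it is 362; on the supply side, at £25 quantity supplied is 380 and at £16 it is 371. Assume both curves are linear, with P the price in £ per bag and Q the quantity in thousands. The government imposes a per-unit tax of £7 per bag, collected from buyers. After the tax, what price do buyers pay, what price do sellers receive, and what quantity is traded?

Buyers pay £20; sellers receive £13; quantity = 368.

Demand slope: (362 − 386)/(21 − 17) = -6, so Qd = 488 − 6P.
Supply slope: (371 − 380)/(16 − 25) = 1, so Qs = P + 355.
Without the tax, 488 − 6P = P + 355 gives 7P = 133, so P* = £19 and Q* = 374.
With the tax collected from buyers, demand (in seller-price terms) shifts: Qd = 488 − 6(P + 7).
Solving gives Q = 368 with buyers paying £20 and sellers receiving £13 (the £7 wedge).
The less price-elastic side of the market bears the larger share of a per-unit tax.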